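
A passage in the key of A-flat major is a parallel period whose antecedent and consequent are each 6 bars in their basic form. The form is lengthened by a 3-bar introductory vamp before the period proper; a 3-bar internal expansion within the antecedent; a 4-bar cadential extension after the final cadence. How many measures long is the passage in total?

22 measures

Basic parallel period: 6 + 6 = 12 bars.
12 (basic form) + 3 (introduction) + 3 (internal expansion) + 4 (cadential extension) = 22.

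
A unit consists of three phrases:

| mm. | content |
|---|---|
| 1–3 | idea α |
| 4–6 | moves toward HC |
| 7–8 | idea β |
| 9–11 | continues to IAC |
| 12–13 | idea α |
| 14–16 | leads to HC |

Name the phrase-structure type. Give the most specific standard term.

The final phrase closes with a half cadence, which is not stronger than the preceding imperfect authentic cadence; the 3 phrases lack an overall antecedent–consequent design and so form a phrase group.

phrase group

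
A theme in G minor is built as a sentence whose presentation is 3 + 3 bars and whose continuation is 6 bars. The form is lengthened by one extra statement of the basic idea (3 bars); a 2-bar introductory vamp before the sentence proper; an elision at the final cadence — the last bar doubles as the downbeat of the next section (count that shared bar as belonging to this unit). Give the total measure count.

Basic sentence: 3 + 3 + 6 = 12 bars.
12 (basic form) + 3 (extra statement) + 2 (introduction) = 17.
The elision shares a bar with the next section but does not change this unit's count.

17 measures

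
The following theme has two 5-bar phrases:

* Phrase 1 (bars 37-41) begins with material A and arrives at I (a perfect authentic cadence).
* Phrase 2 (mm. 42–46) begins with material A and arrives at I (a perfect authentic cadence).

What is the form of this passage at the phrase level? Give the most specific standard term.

repeated phrase

Both phrases have the same opening (A) and the same cadence (perfect authentic cadence): the second is a restatement, not a consequent, so this is a repeated phrase rather than a period.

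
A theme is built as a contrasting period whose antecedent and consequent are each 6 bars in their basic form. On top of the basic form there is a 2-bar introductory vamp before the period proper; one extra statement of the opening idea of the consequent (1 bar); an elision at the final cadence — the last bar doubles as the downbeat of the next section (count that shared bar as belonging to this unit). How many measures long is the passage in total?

Basic contrasting period: 6 + 6 = 12 bars.
12 (basic form) + 2 (introduction) + 1 (extra statement) = 15.
The elision shares a bar with the next section but does not change this unit's count.

15 measures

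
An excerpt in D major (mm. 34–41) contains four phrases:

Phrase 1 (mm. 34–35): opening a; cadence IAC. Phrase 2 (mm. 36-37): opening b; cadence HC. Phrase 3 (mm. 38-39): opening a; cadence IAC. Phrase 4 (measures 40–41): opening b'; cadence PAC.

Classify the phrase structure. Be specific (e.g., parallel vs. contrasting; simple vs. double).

parallel double period

Four phrases in two halves: the first half (mm. 34–37) ends with a half cadence, the second (bars 38–41) with a perfect authentic cadence — a large antecedent–consequent pair, i.e. a double period.
Phrase 3 begins with the same material as phrase 1, making it parallel.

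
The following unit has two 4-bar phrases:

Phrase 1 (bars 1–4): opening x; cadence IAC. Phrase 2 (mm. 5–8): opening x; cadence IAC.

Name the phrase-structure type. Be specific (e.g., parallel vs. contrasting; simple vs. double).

repeated phrase

Both phrases have the same opening (x) and the same cadence (imperfect authentic cadence): the second is a restatement, not a consequent, so this is a repeated phrase rather than a period.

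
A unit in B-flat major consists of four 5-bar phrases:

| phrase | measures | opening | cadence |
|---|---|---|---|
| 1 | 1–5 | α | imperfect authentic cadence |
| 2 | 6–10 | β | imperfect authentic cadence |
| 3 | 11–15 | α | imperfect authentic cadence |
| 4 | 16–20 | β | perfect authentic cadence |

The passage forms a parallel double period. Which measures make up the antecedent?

In a double period the first pair of phrases (ending imperfect authentic cadence) is the large antecedent and the second pair (ending perfect authentic cadence) is the large consequent; the antecedent is measures 1–10.

measures 1–10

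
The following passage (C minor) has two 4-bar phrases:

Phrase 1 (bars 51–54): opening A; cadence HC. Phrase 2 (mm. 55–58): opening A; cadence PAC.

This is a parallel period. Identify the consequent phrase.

phrase 2

The phrase ending with the weaker cadence (half cadence) is the antecedent; the one ending more conclusively (perfect authentic cadence) is the consequent. The consequent is phrase 2.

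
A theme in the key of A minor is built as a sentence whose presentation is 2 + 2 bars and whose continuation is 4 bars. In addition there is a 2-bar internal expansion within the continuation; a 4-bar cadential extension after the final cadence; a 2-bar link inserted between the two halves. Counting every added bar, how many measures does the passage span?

Basic sentence: 2 + 2 + 4 = 8 bars.
8 (basic form) + 2 (internal expansion) + 4 (cadential extension) + 2 (link) = 16.

16 measures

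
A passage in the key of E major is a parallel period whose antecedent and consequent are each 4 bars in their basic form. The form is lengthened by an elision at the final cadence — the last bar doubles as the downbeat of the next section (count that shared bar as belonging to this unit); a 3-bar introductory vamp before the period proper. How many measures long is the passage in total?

11 measures

Basic parallel period: 4 + 4 = 8 bars.
8 (basic form) + 3 (introduction) = 11.
The elision shares a bar with the next section but does not change this unit's count.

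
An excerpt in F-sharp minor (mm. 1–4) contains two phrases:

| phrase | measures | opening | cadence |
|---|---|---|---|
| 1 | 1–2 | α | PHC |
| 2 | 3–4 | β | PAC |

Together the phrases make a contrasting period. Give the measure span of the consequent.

measures 3–4

The phrase ending with the weaker cadence (Phrygian half cadence) is the antecedent; the one ending more conclusively (perfect authentic cadence) is the consequent. The consequent is measures 3–4.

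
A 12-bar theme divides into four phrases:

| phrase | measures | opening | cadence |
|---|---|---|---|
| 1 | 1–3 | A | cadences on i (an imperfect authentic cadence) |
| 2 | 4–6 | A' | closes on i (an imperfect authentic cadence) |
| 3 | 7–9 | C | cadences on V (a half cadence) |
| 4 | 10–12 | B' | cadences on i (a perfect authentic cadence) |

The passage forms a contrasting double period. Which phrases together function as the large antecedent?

In a double period the first pair of phrases (ending imperfect authentic cadence) is the large antecedent and the second pair (ending perfect authentic cadence) is the large consequent; the antecedent is phrases 1 and 2.

phrases 1 and 2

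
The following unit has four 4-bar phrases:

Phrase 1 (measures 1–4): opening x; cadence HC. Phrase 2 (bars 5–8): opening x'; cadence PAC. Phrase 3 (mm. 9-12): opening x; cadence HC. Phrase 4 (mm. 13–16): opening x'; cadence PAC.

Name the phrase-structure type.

The cadence pattern HC–PAC–HC–PAC is weak–strong twice, and phrases 3–4 restate phrases 1–2: a period heard twice, not a double period (which would end weakly at phrase 2).

repeated period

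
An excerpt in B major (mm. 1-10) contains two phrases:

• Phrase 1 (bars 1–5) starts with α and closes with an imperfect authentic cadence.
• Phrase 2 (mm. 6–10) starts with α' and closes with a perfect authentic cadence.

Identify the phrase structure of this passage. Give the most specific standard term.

parallel period

Phrase 1 ends with an imperfect authentic cadence (weaker) and phrase 2 with a perfect authentic cadence (stronger): antecedent + consequent = a period.
The two phrases open with the same material (α / α'), so the period is parallel.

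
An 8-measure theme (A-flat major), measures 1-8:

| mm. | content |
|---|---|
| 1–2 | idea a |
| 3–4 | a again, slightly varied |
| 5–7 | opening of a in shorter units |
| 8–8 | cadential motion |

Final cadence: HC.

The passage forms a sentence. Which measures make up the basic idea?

measures 1–2

The presentation of a sentence is the basic idea (mm. 1-2) plus its repetition (measures 3-4); the basic idea is therefore mm. 1–2.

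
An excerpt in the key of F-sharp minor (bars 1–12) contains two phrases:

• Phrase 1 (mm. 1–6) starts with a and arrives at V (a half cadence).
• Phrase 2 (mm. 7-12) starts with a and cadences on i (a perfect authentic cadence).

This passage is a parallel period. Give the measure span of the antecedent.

measures 1–6

The antecedent is the phrase ending with the weaker cadence (half cadence, phrase 1) and the consequent the one ending more conclusively (perfect authentic cadence, phrase 2); the antecedent is bars 1-6.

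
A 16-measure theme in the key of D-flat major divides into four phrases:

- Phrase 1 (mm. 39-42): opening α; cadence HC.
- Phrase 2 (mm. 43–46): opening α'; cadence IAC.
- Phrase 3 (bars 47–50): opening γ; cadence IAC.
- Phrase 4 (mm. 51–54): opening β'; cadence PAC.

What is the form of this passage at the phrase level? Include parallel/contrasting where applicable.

contrasting double period

Four phrases in two halves: the first half (bars 39-46) ends with an imperfect authentic cadence, the second (measures 47–54) with a perfect authentic cadence — a large antecedent–consequent pair, i.e. a double period.
Phrase 3 begins with different material from phrase 1, making it contrasting.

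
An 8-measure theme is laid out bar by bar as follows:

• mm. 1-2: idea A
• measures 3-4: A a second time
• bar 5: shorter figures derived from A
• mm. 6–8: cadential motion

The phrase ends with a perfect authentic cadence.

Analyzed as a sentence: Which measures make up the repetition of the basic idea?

The presentation of a sentence is the basic idea (mm. 1-2) plus its repetition (mm. 3–4); the repetition of the basic idea is therefore measures 3–4.

measures 3–4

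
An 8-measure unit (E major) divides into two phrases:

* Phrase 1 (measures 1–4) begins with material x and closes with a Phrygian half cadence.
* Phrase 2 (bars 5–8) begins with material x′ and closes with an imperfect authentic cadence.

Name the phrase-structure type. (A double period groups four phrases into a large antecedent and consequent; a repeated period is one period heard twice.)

Phrase 1 ends with a Phrygian half cadence (weaker) and phrase 2 with an imperfect authentic cadence (stronger): antecedent + consequent = a period.
The two phrases open with the same material (x / x′), so the period is parallel.

parallel period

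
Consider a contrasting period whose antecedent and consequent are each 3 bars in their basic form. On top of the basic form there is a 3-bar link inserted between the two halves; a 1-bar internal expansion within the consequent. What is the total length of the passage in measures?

10 measures

Basic contrasting period: 3 + 3 = 6 bars.
6 (basic form) + 3 (link) + 1 (internal expansion) = 10.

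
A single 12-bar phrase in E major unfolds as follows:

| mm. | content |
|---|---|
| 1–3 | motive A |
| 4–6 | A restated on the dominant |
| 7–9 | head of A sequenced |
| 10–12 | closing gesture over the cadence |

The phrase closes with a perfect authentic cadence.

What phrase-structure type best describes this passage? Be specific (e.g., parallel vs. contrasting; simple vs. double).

Basic idea (mm. 1–3) + its repetition (bars 4-6) form the presentation; fragmentation and cadence (bars 7-12) form the continuation — the 12-bar whole is a sentence.

sentence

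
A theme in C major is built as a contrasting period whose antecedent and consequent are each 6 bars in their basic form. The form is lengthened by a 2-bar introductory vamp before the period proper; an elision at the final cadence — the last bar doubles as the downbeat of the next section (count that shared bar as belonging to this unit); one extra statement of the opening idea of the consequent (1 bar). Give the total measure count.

15 measures

Basic contrasting period: 6 + 6 = 12 bars.
12 (basic form) + 2 (introduction) + 1 (extra statement) = 15.
The elision shares a bar with the next section but does not change this unit's count.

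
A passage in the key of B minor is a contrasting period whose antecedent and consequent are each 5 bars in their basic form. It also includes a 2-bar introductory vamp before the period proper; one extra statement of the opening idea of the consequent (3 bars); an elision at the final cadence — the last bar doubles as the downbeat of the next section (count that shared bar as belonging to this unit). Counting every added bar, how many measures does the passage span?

15 measures

Basic contrasting period: 5 + 5 = 10 bars.
10 (basic form) + 2 (introduction) + 3 (extra statement) = 15.
The elision shares a bar with the next section but does not change this unit's count.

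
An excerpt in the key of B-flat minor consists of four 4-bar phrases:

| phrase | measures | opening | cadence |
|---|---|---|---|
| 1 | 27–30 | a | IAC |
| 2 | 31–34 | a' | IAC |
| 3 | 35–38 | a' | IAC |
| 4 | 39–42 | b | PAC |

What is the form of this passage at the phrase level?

Four phrases in two halves: the first half (bars 27–34) ends with an imperfect authentic cadence, the second (bars 35-42) with a perfect authentic cadence — a large antecedent–consequent pair, i.e. a double period.
Phrase 3 begins with the same material as phrase 1, making it parallel.

parallel double period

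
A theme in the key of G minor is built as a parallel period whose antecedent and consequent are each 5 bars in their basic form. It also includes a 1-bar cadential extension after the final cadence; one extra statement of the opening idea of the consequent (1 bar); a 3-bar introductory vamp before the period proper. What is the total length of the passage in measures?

Basic parallel period: 5 + 5 = 10 bars.
10 (basic form) + 1 (cadential extension) + 1 (extra statement) + 3 (introduction) = 15.

15 measures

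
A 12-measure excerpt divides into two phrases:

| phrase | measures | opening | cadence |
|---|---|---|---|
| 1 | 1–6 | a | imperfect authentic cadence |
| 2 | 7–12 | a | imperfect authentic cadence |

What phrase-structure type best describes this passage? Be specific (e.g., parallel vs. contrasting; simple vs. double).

repeated phrase

Both phrases have the same opening (a) and the same cadence (imperfect authentic cadence): the second is a restatement, not a consequent, so this is a repeated phrase rather than a period.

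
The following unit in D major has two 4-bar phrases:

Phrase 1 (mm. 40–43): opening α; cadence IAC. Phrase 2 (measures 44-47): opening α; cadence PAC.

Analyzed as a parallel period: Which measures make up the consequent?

measures 44–47

The antecedent is the phrase ending with the weaker cadence (imperfect authentic cadence, phrase 1) and the consequent the one ending more conclusively (perfect authentic cadence, phrase 2); the consequent is mm. 44-47.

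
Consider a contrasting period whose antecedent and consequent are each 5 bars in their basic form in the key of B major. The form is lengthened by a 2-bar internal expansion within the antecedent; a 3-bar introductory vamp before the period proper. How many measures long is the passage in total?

Basic contrasting period: 5 + 5 = 10 bars.
10 (basic form) + 2 (internal expansion) + 3 (introduction) = 15.

15 measures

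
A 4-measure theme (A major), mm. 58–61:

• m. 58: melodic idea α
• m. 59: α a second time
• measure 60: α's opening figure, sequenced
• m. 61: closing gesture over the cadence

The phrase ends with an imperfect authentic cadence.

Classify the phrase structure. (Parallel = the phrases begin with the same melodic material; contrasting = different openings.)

Basic idea (bar 58) + its repetition (measure 59) form the presentation; fragmentation and cadence (mm. 60-61) form the continuation — the 4-bar whole is a sentence.

sentence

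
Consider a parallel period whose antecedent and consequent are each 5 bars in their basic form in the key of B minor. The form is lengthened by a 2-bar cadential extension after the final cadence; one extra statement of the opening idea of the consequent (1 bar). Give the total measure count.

13 measures

Basic parallel period: 5 + 5 = 10 bars.
10 (basic form) + 2 (cadential extension) + 1 (extra statement) = 13.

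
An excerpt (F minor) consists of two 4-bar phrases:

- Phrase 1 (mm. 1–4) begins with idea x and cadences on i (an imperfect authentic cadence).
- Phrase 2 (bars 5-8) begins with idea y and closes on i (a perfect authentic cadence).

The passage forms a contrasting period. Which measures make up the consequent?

measures 5–8

The phrase ending with the weaker cadence (imperfect authentic cadence) is the antecedent; the one ending more conclusively (perfect authentic cadence) is the consequent. The consequent is measures 5–8.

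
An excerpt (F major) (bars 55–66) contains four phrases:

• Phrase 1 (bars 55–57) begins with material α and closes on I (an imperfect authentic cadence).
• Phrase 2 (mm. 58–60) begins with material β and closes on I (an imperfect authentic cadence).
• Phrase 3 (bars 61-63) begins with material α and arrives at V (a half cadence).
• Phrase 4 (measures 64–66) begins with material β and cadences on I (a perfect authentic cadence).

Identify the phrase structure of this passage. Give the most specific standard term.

Four phrases in two halves: the first half (mm. 55–60) ends with an imperfect authentic cadence, the second (mm. 61-66) with a perfect authentic cadence — a large antecedent–consequent pair, i.e. a double period.
Phrase 3 begins with the same material as phrase 1, making it parallel.

parallel double period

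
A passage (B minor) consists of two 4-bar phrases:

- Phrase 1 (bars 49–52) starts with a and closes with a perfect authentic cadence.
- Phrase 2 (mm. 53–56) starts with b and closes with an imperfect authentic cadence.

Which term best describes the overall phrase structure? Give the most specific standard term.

The second phrase closes with an imperfect authentic cadence, which is not stronger than the first phrase's perfect authentic cadence; without a weak→strong cadential pair there is no antecedent–consequent relationship, so this is a phrase group rather than a period.

phrase group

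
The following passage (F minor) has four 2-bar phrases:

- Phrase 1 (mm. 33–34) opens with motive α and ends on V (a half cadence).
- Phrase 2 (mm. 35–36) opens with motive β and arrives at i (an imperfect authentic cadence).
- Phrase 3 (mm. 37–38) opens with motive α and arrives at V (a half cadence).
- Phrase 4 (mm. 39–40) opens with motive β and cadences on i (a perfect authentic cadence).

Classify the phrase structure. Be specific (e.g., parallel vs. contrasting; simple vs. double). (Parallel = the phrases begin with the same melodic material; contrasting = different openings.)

Four phrases in two halves: the first half (mm. 33-36) ends with an imperfect authentic cadence, the second (mm. 37-40) with a perfect authentic cadence — a large antecedent–consequent pair, i.e. a double period.
Phrase 3 begins with the same material as phrase 1, making it parallel.

parallel double period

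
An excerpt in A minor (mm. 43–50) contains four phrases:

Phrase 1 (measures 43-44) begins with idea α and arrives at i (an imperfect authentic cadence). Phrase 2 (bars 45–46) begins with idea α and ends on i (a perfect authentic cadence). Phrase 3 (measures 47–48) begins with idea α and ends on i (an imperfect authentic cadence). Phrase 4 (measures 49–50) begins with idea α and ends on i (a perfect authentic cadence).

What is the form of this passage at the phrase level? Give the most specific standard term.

The cadence pattern IAC–PAC–IAC–PAC is weak–strong twice, and phrases 3–4 restate phrases 1–2: a period heard twice, not a double period (which would end weakly at phrase 2).

repeated period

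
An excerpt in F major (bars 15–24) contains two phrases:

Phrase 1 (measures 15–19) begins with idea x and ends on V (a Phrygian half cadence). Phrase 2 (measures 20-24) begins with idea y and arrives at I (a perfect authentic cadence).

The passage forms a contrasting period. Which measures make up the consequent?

The phrase ending with the weaker cadence (Phrygian half cadence) is the antecedent; the one ending more conclusively (perfect authentic cadence) is the consequent. The consequent is measures 20–24.

measures 20–24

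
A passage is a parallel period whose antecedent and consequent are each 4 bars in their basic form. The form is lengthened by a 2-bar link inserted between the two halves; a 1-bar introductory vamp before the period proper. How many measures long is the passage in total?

Basic parallel period: 4 + 4 = 8 bars.
8 (basic form) + 2 (link) + 1 (introduction) = 11.

11 measures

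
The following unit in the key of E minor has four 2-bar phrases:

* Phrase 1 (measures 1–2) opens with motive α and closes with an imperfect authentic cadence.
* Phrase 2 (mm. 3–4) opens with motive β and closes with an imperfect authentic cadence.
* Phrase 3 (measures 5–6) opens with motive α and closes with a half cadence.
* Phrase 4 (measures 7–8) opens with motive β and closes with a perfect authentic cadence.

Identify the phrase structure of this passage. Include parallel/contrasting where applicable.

Four phrases in two halves: the first half (mm. 1–4) ends with an imperfect authentic cadence, the second (measures 5-8) with a perfect authentic cadence — a large antecedent–consequent pair, i.e. a double period.
Phrase 3 begins with the same material as phrase 1, making it parallel.

parallel double period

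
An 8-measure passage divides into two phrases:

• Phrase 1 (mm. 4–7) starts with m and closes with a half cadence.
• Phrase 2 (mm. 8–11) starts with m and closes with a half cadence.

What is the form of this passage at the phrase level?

Both phrases have the same opening (m) and the same cadence (half cadence): the second is a restatement, not a consequent, so this is a repeated phrase rather than a period.

repeated phrase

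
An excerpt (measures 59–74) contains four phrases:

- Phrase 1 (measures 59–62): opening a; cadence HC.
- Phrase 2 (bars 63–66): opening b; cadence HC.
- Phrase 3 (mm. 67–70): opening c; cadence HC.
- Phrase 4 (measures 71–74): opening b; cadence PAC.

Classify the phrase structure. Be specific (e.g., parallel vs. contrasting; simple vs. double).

Four phrases in two halves: the first half (bars 59–66) ends with a half cadence, the second (measures 67–74) with a perfect authentic cadence — a large antecedent–consequent pair, i.e. a double period.
Phrase 3 begins with different material from phrase 1, making it contrasting.

contrasting double period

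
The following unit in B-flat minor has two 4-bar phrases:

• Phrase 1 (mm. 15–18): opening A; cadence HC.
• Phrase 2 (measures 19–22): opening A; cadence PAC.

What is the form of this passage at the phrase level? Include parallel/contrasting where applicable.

Phrase 1 ends with a half cadence (weaker) and phrase 2 with a perfect authentic cadence (stronger): antecedent + consequent = a period.
The two phrases open with the same material (A / A), so the period is parallel.

parallel period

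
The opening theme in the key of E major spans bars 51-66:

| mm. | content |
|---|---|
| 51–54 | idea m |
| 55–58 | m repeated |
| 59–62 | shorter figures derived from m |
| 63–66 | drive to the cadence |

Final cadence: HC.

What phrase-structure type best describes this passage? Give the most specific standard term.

Basic idea (mm. 51–54) + its repetition (measures 55-58) form the presentation; fragmentation and cadence (measures 59-66) form the continuation — the 16-bar whole is a sentence.

sentence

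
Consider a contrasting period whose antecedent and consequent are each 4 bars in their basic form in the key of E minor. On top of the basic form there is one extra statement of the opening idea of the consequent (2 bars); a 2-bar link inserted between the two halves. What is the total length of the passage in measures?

12 measures

Basic contrasting period: 4 + 4 = 8 bars.
8 (basic form) + 2 (extra statement) + 2 (link) = 12.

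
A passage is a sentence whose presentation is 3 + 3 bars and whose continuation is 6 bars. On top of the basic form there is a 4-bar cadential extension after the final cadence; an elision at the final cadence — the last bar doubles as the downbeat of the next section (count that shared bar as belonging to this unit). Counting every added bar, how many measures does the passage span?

Basic sentence: 3 + 3 + 6 = 12 bars.
12 (basic form) + 4 (cadential extension) = 16.
The elision shares a bar with the next section but does not change this unit's count.

16 measures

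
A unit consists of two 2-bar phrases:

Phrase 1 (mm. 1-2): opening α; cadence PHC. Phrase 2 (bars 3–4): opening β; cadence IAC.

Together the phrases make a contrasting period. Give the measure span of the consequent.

measures 3–4

The phrase ending with the weaker cadence (Phrygian half cadence) is the antecedent; the one ending more conclusively (imperfect authentic cadence) is the consequent. The consequent is measures 3–4.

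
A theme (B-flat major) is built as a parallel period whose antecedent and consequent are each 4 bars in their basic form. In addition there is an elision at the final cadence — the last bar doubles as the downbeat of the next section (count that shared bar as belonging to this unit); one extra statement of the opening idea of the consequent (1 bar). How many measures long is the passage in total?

9 measures

Basic parallel period: 4 + 4 = 8 bars.
8 (basic form) + 1 (extra statement) = 9.
The elision shares a bar with the next section but does not change this unit's count.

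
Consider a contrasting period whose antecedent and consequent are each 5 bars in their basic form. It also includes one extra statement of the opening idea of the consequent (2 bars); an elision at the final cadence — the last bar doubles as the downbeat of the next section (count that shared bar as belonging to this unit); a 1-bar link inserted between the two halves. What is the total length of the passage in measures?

Basic contrasting period: 5 + 5 = 10 bars.
10 (basic form) + 2 (extra statement) + 1 (link) = 13.
The elision shares a bar with the next section but does not change this unit's count.

13 measures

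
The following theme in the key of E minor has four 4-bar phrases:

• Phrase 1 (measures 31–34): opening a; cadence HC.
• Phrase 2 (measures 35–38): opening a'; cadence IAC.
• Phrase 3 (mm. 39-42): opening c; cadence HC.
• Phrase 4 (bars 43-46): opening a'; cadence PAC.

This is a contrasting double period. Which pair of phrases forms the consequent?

In a double period the first pair of phrases (ending imperfect authentic cadence) is the large antecedent and the second pair (ending perfect authentic cadence) is the large consequent; the consequent is phrases 3 and 4.

phrases 3 and 4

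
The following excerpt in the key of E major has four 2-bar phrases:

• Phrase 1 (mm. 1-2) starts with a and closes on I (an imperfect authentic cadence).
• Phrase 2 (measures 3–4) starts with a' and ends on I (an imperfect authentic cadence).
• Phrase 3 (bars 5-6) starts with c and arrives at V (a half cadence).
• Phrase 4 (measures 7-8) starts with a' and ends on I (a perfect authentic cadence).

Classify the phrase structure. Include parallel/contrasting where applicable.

contrasting double period

Four phrases in two halves: the first half (mm. 1–4) ends with an imperfect authentic cadence, the second (measures 5-8) with a perfect authentic cadence — a large antecedent–consequent pair, i.e. a double period.
Phrase 3 begins with different material from phrase 1, making it contrasting.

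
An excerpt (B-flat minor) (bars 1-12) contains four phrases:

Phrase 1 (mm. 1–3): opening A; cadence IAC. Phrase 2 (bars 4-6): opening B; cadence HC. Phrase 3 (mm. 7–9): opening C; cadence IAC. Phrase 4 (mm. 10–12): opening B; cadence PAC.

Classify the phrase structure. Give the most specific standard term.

Four phrases in two halves: the first half (bars 1–6) ends with a half cadence, the second (bars 7–12) with a perfect authentic cadence — a large antecedent–consequent pair, i.e. a double period.
Phrase 3 begins with different material from phrase 1, making it contrasting.

contrasting double period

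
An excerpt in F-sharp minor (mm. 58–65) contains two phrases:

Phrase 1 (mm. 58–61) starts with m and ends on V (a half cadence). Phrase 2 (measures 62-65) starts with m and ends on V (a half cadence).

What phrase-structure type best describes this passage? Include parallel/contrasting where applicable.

Both phrases have the same opening (m) and the same cadence (half cadence): the second is a restatement, not a consequent, so this is a repeated phrase rather than a period.

repeated phrase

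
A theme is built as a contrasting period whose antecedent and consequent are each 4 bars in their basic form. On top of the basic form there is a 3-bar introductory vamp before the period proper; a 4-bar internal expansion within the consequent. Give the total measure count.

Basic contrasting period: 4 + 4 = 8 bars.
8 (basic form) + 3 (introduction) + 4 (internal expansion) = 15.

15 measures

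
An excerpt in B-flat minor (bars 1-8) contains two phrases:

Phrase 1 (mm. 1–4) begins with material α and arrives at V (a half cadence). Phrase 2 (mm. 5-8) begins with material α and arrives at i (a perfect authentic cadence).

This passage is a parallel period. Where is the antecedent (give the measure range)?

The antecedent is the phrase ending with the weaker cadence (half cadence, phrase 1) and the consequent the one ending more conclusively (perfect authentic cadence, phrase 2); the antecedent is measures 1–4.

measures 1–4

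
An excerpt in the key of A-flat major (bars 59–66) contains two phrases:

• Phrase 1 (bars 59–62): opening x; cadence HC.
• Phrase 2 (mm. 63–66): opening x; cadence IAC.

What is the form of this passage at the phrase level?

Phrase 1 ends with a half cadence (weaker) and phrase 2 with an imperfect authentic cadence (stronger): antecedent + consequent = a period.
The two phrases open with the same material (x / x), so the period is parallel.

parallel period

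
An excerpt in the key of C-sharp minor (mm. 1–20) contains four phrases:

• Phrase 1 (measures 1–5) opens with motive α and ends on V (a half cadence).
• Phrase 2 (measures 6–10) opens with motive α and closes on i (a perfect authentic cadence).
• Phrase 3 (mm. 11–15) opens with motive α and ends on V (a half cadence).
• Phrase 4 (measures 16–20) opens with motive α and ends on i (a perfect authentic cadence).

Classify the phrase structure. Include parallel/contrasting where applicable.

repeated period

The cadence pattern HC–PAC–HC–PAC is weak–strong twice, and phrases 3–4 restate phrases 1–2: a period heard twice, not a double period (which would end weakly at phrase 2).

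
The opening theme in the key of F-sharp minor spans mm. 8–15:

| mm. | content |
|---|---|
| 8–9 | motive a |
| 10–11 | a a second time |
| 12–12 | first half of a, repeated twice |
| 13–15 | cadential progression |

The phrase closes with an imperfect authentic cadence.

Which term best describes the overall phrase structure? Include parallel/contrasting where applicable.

Basic idea (bars 8–9) + its repetition (mm. 10–11) form the presentation; fragmentation and cadence (bars 12–15) form the continuation — the 8-bar whole is a sentence.

sentence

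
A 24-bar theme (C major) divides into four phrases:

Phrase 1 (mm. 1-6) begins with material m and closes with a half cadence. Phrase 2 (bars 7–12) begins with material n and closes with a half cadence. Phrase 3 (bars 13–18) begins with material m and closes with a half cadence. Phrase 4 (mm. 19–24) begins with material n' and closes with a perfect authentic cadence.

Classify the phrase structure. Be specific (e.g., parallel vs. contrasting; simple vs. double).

Four phrases in two halves: the first half (mm. 1–12) ends with a half cadence, the second (mm. 13–24) with a perfect authentic cadence — a large antecedent–consequent pair, i.e. a double period.
Phrase 3 begins with the same material as phrase 1, making it parallel.

parallel double period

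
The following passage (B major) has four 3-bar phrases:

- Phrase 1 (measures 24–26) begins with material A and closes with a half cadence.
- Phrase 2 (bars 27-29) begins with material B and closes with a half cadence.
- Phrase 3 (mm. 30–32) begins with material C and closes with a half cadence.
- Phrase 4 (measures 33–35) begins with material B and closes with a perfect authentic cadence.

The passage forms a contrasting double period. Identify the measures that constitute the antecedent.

In a double period the four phrases pair into a large antecedent (phrases 1–2, ending half cadence) and a large consequent (phrases 3–4, ending perfect authentic cadence). The antecedent spans bars 24–29.

measures 24–29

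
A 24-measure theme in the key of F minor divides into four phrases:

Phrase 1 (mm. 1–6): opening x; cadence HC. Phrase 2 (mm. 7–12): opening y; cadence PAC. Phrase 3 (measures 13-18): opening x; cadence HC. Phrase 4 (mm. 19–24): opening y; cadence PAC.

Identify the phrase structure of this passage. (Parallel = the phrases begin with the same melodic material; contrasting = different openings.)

repeated period

The cadence pattern HC–PAC–HC–PAC is weak–strong twice, and phrases 3–4 restate phrases 1–2: a period heard twice, not a double period (which would end weakly at phrase 2).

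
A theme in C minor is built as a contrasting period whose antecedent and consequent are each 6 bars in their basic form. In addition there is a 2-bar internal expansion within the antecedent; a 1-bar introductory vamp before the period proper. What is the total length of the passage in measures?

15 measures

Basic contrasting period: 6 + 6 = 12 bars.
12 (basic form) + 2 (internal expansion) + 1 (introduction) = 15.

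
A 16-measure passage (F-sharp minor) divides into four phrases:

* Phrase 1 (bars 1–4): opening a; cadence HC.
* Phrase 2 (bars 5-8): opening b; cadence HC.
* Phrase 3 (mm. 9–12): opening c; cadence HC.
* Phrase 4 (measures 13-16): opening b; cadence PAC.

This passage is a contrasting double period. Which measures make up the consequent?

measures 9–16

In a double period the four phrases pair into a large antecedent (phrases 1–2, ending half cadence) and a large consequent (phrases 3–4, ending perfect authentic cadence). The consequent spans bars 9–16.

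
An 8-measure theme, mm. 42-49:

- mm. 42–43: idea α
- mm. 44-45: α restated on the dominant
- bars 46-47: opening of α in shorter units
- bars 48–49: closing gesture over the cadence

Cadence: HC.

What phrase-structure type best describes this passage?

Basic idea (measures 42-43) + its repetition (mm. 44–45) form the presentation; fragmentation and cadence (mm. 46–49) form the continuation — the 8-bar whole is a sentence.

sentence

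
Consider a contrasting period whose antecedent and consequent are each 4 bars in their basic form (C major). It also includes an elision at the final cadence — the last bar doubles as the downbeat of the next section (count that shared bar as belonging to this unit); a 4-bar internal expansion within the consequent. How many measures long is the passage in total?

12 measures

Basic contrasting period: 4 + 4 = 8 bars.
8 (basic form) + 4 (internal expansion) = 12.
The elision shares a bar with the next section but does not change this unit's count.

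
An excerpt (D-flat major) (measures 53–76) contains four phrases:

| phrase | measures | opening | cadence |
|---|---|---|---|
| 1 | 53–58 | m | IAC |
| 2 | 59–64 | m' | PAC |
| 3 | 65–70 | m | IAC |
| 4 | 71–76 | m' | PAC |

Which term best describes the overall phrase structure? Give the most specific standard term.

repeated period

The cadence pattern IAC–PAC–IAC–PAC is weak–strong twice, and phrases 3–4 restate phrases 1–2: a period heard twice, not a double period (which would end weakly at phrase 2).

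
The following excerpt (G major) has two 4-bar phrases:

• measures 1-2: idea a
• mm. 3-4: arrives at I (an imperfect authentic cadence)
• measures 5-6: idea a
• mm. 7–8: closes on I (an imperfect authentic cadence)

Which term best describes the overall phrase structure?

repeated phrase

Both phrases have the same opening (a) and the same cadence (imperfect authentic cadence): the second is a restatement, not a consequent, so this is a repeated phrase rather than a period.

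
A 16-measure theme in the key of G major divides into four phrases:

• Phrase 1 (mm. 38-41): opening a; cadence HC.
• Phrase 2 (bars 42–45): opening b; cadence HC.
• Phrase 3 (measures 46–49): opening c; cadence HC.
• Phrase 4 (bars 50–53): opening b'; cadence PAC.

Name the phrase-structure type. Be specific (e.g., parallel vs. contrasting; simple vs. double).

contrasting double period

Four phrases in two halves: the first half (bars 38–45) ends with a half cadence, the second (mm. 46–53) with a perfect authentic cadence — a large antecedent–consequent pair, i.e. a double period.
Phrase 3 begins with different material from phrase 1, making it contrasting.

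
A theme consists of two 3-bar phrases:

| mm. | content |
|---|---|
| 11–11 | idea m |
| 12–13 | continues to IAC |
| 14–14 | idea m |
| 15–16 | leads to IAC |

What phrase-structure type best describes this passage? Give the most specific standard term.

Both phrases have the same opening (m) and the same cadence (imperfect authentic cadence): the second is a restatement, not a consequent, so this is a repeated phrase rather than a period.

repeated phrase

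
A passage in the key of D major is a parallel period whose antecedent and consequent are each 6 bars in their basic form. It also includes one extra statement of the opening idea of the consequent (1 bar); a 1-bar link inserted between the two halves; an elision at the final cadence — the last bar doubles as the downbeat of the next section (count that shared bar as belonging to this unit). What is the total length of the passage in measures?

14 measures

Basic parallel period: 6 + 6 = 12 bars.
12 (basic form) + 1 (extra statement) + 1 (link) = 14.
The elision shares a bar with the next section but does not change this unit's count.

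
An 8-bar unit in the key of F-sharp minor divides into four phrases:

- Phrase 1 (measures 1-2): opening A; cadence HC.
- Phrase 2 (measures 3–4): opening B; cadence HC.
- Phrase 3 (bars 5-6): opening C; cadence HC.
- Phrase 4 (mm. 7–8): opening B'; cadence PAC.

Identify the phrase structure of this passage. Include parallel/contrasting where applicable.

Four phrases in two halves: the first half (mm. 1-4) ends with a half cadence, the second (measures 5-8) with a perfect authentic cadence — a large antecedent–consequent pair, i.e. a double period.
Phrase 3 begins with different material from phrase 1, making it contrasting.

contrasting double period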